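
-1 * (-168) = 168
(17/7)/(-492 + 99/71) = -71/14343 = -0.00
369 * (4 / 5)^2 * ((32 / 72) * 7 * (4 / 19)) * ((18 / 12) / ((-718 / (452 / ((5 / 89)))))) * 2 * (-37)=164037554688 / 852625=192391.21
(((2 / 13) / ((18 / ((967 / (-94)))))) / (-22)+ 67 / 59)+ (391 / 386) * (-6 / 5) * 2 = -17791376459 / 13775764860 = -1.29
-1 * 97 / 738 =-97 / 738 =-0.13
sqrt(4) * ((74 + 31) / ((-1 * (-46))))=105 / 23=4.57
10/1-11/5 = 39/5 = 7.80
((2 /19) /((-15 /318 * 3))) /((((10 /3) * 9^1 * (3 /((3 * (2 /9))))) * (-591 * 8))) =53 /45477450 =0.00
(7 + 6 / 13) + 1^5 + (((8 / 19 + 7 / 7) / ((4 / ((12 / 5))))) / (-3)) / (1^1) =10099 / 1235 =8.18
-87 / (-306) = 29 / 102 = 0.28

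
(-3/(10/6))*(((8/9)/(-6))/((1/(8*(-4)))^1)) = -128/15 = -8.53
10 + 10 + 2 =22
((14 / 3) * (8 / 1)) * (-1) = -112 / 3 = -37.33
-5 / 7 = -0.71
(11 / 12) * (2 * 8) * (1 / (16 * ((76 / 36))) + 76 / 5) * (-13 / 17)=-3310307 / 19380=-170.81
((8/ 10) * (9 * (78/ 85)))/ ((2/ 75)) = 4212/ 17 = 247.76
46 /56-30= -817 /28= -29.18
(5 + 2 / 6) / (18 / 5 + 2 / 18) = 240 / 167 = 1.44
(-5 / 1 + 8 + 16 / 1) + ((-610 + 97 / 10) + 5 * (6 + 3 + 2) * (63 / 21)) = -4163 / 10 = -416.30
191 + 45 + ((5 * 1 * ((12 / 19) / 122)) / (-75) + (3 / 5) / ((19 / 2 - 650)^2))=12263430682 / 51963765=236.00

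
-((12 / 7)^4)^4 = -5563.28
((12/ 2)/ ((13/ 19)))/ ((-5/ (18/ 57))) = -36/ 65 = -0.55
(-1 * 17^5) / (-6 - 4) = 1419857 / 10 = 141985.70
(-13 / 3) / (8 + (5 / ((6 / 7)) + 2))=-26 / 95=-0.27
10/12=5/6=0.83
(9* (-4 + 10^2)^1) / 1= 864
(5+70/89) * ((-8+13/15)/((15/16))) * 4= -705344/4005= -176.12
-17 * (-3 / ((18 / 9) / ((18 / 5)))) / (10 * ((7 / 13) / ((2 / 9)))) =663 / 175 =3.79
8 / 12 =2 / 3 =0.67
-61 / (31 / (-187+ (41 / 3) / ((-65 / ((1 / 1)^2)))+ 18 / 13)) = 365.66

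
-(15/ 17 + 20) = -355/ 17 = -20.88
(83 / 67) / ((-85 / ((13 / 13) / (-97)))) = 0.00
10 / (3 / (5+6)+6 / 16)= 880 / 57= 15.44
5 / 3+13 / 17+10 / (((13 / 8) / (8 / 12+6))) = 9604 / 221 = 43.46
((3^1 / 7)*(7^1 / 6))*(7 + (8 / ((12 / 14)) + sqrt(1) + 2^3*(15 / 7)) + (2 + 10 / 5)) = 404 / 21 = 19.24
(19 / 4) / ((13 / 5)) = 95 / 52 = 1.83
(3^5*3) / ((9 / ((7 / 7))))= 81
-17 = -17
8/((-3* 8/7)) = -7/3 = -2.33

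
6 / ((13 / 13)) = 6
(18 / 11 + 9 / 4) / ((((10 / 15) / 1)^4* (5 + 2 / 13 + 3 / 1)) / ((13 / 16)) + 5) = 2340819 / 4205564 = 0.56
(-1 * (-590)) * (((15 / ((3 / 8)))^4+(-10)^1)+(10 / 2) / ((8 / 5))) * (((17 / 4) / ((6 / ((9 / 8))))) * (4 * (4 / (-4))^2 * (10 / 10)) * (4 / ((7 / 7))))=308120772525 / 16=19257548282.81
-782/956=-391/478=-0.82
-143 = -143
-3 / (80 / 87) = -261 / 80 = -3.26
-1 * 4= -4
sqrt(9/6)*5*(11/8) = 55*sqrt(6)/16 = 8.42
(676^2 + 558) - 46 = 457488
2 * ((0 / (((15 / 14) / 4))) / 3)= 0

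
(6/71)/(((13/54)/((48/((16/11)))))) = 10692/923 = 11.58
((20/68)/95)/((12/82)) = 41/1938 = 0.02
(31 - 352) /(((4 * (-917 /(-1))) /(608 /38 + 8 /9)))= -4066 /2751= -1.48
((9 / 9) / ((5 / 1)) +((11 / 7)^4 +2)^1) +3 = 135631 / 12005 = 11.30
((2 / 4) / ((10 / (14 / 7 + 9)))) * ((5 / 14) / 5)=11 / 280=0.04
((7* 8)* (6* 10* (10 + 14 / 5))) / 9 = 14336 / 3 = 4778.67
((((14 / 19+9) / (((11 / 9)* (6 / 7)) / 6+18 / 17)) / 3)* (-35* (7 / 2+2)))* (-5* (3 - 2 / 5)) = 6585.03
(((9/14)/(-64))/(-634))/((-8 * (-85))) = 9/386283520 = 0.00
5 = 5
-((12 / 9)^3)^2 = -4096 / 729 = -5.62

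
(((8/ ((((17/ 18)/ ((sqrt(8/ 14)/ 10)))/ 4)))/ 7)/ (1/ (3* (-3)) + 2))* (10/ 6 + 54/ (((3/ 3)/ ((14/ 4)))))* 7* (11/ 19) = 10872576* sqrt(7)/ 192185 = 149.68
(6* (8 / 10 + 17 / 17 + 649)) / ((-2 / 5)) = -9762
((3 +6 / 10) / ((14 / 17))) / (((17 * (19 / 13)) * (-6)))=-39 / 1330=-0.03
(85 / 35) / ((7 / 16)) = 272 / 49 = 5.55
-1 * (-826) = 826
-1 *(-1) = 1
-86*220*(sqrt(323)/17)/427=-18920*sqrt(323)/7259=-46.84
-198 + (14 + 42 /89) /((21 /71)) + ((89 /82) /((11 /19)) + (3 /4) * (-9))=-153.95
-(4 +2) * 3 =-18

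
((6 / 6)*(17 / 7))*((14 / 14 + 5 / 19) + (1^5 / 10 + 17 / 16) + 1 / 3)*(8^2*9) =2566524 / 665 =3859.43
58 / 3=19.33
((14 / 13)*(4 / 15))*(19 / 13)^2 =20216 / 32955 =0.61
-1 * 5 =-5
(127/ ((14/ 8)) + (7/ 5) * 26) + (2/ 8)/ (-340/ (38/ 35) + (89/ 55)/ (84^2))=8806744896226/ 80817600815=108.97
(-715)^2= 511225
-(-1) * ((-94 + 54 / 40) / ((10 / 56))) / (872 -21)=-12971 / 21275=-0.61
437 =437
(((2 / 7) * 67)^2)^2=322417936 / 2401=134284.85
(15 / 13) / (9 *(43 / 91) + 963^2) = 35 / 28130322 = 0.00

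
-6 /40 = -3 /20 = -0.15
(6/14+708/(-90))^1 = -781/105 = -7.44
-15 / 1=-15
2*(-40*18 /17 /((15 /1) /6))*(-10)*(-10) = -57600 /17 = -3388.24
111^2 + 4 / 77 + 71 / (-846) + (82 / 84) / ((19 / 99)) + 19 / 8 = 61035490091 / 4950792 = 12328.43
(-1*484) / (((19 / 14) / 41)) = -277816 / 19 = -14621.89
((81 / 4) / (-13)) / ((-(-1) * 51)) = -27 / 884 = -0.03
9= 9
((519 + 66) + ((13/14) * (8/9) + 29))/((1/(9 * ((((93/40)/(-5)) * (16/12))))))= -600377/175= -3430.73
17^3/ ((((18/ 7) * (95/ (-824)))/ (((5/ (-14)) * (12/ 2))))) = 2024156/ 57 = 35511.51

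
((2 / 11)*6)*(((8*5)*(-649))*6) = -169920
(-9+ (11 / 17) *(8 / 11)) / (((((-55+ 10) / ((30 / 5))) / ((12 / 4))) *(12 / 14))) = 203 / 51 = 3.98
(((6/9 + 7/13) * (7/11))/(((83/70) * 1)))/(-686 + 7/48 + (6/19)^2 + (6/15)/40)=-3325532000/3525858467417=-0.00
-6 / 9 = -0.67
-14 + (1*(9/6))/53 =-1481/106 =-13.97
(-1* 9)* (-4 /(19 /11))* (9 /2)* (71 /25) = 126522 /475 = 266.36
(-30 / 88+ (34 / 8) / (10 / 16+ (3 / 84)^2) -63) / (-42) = 1221809 / 907368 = 1.35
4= 4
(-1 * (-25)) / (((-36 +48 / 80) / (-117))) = 4875 / 59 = 82.63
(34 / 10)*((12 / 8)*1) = 51 / 10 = 5.10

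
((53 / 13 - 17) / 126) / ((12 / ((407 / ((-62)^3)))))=407 / 27884376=0.00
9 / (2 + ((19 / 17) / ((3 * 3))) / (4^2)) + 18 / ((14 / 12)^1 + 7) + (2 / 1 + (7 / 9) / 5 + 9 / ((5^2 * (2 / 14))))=123139144 / 10837575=11.36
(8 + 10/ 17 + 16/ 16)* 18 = 2934/ 17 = 172.59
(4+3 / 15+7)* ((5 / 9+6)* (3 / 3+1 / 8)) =413 / 5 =82.60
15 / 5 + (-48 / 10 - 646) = -3239 / 5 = -647.80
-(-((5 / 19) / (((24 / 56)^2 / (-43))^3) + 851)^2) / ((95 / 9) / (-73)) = -159599360550008031566308 / 2025085455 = -78811173205531.73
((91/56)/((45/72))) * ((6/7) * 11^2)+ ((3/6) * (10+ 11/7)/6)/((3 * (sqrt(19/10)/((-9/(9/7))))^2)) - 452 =-231491/1330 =-174.05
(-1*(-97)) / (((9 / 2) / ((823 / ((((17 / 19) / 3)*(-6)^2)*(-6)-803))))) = -20.45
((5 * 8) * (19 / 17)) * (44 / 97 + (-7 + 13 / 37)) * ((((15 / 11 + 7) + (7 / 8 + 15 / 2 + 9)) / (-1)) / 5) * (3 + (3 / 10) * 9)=5453989083 / 671143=8126.42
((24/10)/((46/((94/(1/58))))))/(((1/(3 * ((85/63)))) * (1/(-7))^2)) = 1297576/23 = 56416.35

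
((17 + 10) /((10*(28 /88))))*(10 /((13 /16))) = 9504 /91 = 104.44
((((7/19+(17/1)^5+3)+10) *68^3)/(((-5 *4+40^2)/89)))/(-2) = -94368935168072/7505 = -12574141927.79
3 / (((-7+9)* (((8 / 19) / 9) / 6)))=1539 / 8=192.38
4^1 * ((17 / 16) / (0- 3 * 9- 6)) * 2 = -17 / 66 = -0.26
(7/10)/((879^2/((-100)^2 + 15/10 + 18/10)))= 700231/77264100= 0.01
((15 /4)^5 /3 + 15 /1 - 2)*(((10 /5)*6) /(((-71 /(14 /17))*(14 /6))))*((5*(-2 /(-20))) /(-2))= 2397933 /617984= 3.88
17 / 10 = 1.70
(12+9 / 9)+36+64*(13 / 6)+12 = 599 / 3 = 199.67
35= 35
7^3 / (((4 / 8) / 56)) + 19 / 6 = 230515 / 6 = 38419.17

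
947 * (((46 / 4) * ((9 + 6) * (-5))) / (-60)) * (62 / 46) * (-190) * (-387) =5396550525 / 4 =1349137631.25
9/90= 1/10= 0.10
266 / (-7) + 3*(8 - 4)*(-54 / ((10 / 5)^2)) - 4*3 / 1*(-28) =136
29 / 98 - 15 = -1441 / 98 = -14.70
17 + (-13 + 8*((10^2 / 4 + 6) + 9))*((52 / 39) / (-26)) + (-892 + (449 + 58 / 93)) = -533314 / 1209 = -441.12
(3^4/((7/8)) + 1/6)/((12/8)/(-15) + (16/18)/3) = 175275/371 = 472.44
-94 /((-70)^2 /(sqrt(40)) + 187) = -0.10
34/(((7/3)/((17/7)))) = 1734/49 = 35.39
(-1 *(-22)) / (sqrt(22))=4.69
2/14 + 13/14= 15/14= 1.07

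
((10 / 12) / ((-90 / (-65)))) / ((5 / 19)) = 2.29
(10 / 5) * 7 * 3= 42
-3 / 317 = -0.01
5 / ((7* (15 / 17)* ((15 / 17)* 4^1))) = 289 / 1260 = 0.23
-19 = -19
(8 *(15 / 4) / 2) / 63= 5 / 21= 0.24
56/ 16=7/ 2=3.50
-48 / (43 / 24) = -1152 / 43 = -26.79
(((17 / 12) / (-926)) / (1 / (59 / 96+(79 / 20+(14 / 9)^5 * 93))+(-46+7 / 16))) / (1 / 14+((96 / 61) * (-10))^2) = 4750316128770436 / 35048561949043256302371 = 0.00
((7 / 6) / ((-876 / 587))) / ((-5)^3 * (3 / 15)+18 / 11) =45199 / 1350792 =0.03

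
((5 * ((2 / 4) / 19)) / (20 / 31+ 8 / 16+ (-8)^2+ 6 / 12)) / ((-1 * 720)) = -31 / 11135520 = -0.00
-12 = -12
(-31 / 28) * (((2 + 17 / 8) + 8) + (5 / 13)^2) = -514383 / 37856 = -13.59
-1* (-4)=4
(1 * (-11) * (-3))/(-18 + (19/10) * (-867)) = -110/5551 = -0.02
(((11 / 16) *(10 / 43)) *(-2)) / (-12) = 55 / 2064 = 0.03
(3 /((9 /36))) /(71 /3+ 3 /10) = 360 /719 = 0.50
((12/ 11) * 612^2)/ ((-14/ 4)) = -8989056/ 77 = -116740.99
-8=-8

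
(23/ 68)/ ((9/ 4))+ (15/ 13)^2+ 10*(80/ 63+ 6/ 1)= 1491836/ 20111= 74.18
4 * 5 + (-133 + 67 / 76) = -8521 / 76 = -112.12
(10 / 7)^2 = 100 / 49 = 2.04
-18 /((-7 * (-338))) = -9 /1183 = -0.01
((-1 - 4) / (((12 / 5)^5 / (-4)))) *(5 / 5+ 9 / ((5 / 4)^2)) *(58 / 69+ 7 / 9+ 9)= 116081875 / 6438528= 18.03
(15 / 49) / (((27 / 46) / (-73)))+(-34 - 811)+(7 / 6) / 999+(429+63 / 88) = -5858741953 / 12923064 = -453.36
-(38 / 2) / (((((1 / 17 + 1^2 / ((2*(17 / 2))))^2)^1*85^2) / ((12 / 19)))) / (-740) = 3 / 18500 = 0.00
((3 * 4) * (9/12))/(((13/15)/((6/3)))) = 270/13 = 20.77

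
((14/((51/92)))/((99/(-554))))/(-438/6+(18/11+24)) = 713552/239139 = 2.98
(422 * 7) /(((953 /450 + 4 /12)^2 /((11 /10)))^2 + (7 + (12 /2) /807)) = 39427405219125000 /491686081751489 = 80.19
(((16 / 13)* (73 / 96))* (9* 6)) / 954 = 73 / 1378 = 0.05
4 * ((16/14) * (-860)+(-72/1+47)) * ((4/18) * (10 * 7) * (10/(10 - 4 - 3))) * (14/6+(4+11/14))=-843778000/567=-1488144.62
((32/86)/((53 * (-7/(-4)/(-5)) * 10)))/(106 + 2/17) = -136/7194803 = -0.00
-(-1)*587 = 587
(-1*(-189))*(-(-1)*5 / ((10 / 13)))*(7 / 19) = 17199 / 38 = 452.61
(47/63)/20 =47/1260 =0.04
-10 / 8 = -5 / 4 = -1.25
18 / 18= 1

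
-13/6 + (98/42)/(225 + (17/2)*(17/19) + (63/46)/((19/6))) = -878513/407350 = -2.16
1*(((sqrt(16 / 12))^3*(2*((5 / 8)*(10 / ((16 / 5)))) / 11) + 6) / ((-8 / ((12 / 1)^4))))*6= -93312-54000*sqrt(3) / 11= -101814.79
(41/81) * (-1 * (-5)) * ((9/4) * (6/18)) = 205/108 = 1.90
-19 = -19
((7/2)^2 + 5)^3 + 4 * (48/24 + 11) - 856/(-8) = 338685/64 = 5291.95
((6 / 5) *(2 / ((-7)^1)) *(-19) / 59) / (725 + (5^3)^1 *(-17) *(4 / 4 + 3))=-228 / 16055375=-0.00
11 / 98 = 0.11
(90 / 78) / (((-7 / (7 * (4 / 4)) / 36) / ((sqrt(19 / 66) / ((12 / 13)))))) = -15 * sqrt(1254) / 22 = -24.14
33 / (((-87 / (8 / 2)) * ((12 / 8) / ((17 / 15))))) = -1496 / 1305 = -1.15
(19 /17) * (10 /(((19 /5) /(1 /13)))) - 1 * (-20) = 4470 /221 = 20.23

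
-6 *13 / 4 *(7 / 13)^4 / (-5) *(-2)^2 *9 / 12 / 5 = 21609 / 109850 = 0.20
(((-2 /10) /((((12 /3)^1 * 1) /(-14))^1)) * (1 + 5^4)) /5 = 2191 /25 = 87.64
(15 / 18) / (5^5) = 1 / 3750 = 0.00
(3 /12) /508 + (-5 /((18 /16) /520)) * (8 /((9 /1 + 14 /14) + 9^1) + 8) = -6762495829 /347472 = -19461.99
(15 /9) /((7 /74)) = 370 /21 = 17.62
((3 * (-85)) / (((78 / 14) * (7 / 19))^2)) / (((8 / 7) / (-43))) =9236185 / 4056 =2277.17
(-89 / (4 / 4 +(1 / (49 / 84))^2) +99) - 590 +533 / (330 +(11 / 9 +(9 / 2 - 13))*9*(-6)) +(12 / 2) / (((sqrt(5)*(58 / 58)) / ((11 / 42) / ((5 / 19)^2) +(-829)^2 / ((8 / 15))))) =-71563783 / 139539 +5412038759*sqrt(5) / 3500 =3457111.87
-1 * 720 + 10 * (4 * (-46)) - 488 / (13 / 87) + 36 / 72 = -151459 / 26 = -5825.35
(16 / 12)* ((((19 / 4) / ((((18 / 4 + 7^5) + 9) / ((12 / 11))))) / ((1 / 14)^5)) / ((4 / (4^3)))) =1307987968 / 370051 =3534.62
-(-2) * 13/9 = 26/9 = 2.89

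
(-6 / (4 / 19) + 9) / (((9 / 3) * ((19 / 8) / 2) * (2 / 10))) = -520 / 19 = -27.37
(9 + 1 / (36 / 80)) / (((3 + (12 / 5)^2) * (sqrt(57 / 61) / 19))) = 2525 * sqrt(3477) / 5913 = 25.18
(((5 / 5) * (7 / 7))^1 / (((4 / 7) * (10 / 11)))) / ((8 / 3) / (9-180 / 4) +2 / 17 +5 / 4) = 35343 / 23750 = 1.49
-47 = -47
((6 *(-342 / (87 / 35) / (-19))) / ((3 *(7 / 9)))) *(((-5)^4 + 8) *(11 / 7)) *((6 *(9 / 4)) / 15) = 3384018 / 203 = 16670.04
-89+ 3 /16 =-1421 /16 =-88.81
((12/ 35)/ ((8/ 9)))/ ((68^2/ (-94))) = -1269/ 161840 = -0.01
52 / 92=13 / 23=0.57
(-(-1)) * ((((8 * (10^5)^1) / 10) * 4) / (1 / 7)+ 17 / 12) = 26880017 / 12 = 2240001.42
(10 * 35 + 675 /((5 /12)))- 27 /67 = 131963 /67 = 1969.60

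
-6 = -6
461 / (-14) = -461 / 14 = -32.93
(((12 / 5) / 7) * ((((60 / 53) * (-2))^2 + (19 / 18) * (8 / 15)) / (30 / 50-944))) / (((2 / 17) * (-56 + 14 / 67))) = 351053468 / 1114395707565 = 0.00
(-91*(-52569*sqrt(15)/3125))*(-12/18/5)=-3189186*sqrt(15)/15625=-790.51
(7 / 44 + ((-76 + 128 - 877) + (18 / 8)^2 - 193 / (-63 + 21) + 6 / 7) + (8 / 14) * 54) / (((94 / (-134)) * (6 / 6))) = 194011967 / 173712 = 1116.86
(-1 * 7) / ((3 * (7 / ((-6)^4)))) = -432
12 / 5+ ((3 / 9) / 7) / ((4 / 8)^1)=262 / 105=2.50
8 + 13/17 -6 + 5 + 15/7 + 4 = 1655/119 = 13.91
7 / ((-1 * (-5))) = 1.40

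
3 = 3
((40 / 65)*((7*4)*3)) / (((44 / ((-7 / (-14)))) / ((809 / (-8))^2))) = 13744101 / 2288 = 6007.04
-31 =-31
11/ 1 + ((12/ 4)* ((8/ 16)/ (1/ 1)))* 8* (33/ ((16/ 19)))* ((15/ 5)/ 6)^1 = 1969/ 8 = 246.12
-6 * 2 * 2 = -24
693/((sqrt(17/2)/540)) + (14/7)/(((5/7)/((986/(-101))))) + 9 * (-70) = -331954/505 + 374220 * sqrt(34)/17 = 127699.07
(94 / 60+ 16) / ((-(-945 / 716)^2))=-135084856 / 13395375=-10.08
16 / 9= 1.78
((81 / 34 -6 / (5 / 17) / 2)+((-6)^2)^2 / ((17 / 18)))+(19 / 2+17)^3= 13582349 / 680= 19974.04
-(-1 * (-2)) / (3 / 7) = -14 / 3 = -4.67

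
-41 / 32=-1.28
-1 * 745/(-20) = 149/4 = 37.25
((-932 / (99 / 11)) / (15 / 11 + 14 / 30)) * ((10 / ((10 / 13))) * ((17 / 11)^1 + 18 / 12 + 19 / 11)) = -530075 / 151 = -3510.43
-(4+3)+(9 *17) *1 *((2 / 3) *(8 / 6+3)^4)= 970885 / 27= 35958.70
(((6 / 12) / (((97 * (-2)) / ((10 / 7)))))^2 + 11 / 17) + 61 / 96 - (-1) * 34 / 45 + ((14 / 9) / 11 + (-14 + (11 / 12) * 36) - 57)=-494120965791 / 13794346720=-35.82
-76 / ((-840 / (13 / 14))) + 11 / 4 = 2.83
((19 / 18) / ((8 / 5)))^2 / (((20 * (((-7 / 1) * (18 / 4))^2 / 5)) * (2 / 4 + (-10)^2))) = 9025 / 8271268992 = 0.00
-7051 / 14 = -503.64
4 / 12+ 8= 25 / 3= 8.33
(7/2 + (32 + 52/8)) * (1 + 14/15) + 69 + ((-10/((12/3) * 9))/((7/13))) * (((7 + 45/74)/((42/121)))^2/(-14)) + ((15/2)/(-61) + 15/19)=16645329919060939/98744756080320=168.57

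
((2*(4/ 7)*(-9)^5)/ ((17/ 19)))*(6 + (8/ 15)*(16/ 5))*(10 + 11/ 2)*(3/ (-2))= 2365030548/ 175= 13514460.27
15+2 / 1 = 17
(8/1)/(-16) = -1/2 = -0.50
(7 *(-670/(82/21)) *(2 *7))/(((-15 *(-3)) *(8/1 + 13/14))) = -643468/15375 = -41.85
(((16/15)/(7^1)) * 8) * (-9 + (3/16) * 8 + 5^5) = 79808/21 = 3800.38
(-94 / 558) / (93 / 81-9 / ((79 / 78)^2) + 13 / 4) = 3519924 / 91424363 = 0.04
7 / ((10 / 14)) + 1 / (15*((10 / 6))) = 246 / 25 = 9.84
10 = 10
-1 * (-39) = 39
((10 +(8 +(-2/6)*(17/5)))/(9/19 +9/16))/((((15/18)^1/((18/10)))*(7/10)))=307648/6125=50.23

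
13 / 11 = 1.18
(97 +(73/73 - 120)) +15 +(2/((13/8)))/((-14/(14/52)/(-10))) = -1143/169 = -6.76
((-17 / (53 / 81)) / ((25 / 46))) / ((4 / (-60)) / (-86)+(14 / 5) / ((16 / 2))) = -32684472 / 239825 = -136.28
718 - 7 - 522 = 189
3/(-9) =-1/3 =-0.33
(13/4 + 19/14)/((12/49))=18.81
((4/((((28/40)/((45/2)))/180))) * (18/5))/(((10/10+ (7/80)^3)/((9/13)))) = 298598400000/5180357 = 57640.51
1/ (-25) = -1/ 25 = -0.04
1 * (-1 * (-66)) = 66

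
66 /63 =22 /21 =1.05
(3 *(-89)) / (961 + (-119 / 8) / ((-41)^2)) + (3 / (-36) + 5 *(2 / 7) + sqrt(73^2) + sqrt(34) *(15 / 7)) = 15 *sqrt(34) / 7 + 26801692487 / 361855452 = 86.56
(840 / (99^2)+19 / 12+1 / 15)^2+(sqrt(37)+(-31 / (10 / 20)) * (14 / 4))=-913579430279 / 4269315600+sqrt(37)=-207.90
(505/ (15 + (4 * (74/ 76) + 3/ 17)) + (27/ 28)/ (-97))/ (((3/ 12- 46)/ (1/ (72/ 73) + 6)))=-1597437715/ 393646176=-4.06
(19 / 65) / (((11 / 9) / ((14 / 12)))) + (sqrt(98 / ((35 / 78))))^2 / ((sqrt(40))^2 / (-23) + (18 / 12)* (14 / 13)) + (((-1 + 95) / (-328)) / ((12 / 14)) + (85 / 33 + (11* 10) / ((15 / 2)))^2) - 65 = -263325706799 / 171809352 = -1532.66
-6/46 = -3/23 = -0.13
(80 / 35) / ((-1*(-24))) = 2 / 21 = 0.10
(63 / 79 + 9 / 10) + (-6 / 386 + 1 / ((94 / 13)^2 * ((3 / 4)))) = 1.71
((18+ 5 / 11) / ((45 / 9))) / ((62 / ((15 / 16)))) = 609 / 10912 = 0.06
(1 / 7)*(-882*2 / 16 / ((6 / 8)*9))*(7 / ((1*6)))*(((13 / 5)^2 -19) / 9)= 833 / 225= 3.70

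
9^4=6561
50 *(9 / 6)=75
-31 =-31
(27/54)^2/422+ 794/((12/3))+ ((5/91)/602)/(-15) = 27533624093/138708024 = 198.50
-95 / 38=-5 / 2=-2.50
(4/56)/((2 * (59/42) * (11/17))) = 51/1298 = 0.04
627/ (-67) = -627/ 67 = -9.36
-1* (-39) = 39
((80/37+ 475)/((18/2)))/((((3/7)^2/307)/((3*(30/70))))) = 12646865/111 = 113935.72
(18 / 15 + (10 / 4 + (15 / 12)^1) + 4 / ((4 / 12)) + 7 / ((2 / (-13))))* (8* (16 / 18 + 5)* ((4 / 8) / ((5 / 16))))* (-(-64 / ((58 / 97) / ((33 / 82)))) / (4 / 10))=-4133199488 / 17835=-231746.54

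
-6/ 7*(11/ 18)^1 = -11/ 21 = -0.52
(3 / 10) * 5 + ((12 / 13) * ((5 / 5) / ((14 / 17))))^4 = 422211315 / 137149922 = 3.08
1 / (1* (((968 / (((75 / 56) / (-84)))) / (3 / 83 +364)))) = -755375 / 125979392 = -0.01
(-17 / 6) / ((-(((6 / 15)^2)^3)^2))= 4150390625 / 24576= 168879.83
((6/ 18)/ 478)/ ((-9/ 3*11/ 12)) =-2/ 7887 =-0.00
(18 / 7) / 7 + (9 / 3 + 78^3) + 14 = 23253899 / 49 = 474569.37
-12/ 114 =-2/ 19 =-0.11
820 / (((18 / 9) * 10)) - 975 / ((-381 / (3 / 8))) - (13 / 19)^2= 15218087 / 366776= 41.49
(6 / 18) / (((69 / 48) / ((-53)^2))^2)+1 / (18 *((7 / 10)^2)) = 296934607442 / 233289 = 1272818.72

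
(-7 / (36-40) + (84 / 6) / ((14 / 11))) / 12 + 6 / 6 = 33 / 16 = 2.06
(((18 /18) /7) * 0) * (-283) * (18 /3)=0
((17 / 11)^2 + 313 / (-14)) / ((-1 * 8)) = 2.50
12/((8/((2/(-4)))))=-3/4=-0.75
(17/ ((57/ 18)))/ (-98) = -51/ 931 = -0.05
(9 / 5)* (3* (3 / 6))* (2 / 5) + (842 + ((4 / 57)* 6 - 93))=356488 / 475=750.50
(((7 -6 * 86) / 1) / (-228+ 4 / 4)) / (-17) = -509 / 3859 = -0.13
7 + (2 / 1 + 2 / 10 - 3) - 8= -9 / 5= -1.80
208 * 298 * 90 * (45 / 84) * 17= 355633200 / 7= 50804742.86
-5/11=-0.45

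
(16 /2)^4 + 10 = 4106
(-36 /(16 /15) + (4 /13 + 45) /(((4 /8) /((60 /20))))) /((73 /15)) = 185715 /3796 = 48.92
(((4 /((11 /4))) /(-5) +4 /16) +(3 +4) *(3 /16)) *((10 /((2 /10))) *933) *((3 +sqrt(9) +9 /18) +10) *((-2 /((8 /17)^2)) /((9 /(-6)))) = 1508619015 /256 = 5893043.03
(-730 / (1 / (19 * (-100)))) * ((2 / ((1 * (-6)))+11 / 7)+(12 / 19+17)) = 549617000 / 21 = 26172238.10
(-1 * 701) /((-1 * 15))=701 /15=46.73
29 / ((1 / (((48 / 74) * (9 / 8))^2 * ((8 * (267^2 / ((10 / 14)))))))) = 84398761944 / 6845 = 12329987.14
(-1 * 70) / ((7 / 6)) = -60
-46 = -46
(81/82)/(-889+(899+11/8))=324/3731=0.09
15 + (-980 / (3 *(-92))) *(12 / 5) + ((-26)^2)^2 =10510989 / 23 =456999.52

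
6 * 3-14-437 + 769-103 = 233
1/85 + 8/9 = 689/765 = 0.90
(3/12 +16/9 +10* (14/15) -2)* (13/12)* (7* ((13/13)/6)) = 30667/2592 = 11.83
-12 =-12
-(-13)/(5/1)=13/5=2.60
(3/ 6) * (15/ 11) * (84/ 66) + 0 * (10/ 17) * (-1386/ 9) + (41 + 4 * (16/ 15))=83734/ 1815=46.13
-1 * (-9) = 9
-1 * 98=-98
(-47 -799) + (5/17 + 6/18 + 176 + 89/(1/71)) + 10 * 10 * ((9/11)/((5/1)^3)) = 15849041/2805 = 5650.28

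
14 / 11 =1.27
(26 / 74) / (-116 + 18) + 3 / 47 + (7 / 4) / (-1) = -575943 / 340844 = -1.69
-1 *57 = -57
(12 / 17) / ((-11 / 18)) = -216 / 187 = -1.16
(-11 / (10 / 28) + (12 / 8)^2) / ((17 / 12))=-1713 / 85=-20.15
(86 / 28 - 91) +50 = -531 / 14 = -37.93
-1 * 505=-505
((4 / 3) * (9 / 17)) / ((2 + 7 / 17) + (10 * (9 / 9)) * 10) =12 / 1741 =0.01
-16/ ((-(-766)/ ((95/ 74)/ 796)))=-95/ 2820029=-0.00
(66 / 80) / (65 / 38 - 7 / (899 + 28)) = 581229 / 1199780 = 0.48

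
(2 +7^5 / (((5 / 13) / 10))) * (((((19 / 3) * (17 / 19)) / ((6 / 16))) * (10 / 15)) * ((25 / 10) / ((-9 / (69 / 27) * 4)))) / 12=-427151860 / 6561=-65104.69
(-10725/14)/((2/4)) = -10725/7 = -1532.14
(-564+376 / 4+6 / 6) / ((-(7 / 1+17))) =19.54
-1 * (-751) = 751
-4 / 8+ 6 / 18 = -1 / 6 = -0.17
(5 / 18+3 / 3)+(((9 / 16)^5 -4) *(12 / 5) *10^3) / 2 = -4731.15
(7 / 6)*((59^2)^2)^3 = 12454381927676729018167 / 6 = 2075730321279454836361.17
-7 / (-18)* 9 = 7 / 2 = 3.50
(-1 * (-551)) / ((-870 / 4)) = -38 / 15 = -2.53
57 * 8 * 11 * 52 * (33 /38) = 226512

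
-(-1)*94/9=94/9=10.44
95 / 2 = 47.50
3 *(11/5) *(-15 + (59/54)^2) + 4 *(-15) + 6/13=-150.66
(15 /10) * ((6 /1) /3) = 3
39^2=1521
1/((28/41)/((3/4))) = 123/112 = 1.10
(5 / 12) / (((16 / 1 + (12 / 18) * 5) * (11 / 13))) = 65 / 2552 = 0.03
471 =471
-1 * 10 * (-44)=440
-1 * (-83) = 83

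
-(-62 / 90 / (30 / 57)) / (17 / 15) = 589 / 510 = 1.15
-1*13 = -13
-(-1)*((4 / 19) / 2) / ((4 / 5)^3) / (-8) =-0.03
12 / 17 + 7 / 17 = 19 / 17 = 1.12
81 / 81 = 1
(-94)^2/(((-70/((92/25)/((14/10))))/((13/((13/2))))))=-812912/1225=-663.60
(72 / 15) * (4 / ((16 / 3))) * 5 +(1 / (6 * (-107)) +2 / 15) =19401 / 1070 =18.13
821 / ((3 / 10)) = 8210 / 3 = 2736.67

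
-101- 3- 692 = -796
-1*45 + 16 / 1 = -29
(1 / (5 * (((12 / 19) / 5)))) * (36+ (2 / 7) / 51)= 122113 / 2142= 57.01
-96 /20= -24 /5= -4.80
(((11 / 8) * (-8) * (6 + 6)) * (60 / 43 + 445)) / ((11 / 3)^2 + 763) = -5700915 / 75121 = -75.89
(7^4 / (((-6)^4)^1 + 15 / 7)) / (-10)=-16807 / 90870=-0.18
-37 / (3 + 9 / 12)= -148 / 15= -9.87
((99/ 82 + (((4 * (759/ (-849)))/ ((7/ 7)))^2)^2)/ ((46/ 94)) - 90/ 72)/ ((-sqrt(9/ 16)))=-8114144961734399/ 18145907368509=-447.16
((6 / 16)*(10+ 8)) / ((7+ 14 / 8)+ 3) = 27 / 47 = 0.57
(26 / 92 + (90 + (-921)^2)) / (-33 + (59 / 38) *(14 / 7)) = -28377.28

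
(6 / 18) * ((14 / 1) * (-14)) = -196 / 3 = -65.33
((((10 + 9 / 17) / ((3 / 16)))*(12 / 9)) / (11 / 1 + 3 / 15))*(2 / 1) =13.37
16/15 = 1.07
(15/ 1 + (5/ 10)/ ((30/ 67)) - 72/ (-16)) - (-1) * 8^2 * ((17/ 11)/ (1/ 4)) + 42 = 302447/ 660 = 458.25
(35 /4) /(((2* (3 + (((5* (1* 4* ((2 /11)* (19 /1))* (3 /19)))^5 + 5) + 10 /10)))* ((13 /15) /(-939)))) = -8821568525 /287555949304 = -0.03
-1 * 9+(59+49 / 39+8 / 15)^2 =140175091 / 38025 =3686.39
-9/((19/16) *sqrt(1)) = -144/19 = -7.58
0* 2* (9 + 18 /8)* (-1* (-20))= 0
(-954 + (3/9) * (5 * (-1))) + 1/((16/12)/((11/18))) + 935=-485/24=-20.21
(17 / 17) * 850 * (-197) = -167450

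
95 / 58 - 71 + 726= 38085 / 58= 656.64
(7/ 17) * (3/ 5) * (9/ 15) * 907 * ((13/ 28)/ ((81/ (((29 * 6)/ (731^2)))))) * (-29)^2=287570699/ 1362620550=0.21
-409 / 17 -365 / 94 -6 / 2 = -49445 / 1598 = -30.94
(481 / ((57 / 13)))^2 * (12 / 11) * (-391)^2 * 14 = 334748314652024 / 11913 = 28099413636.53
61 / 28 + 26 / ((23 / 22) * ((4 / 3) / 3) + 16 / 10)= 14.77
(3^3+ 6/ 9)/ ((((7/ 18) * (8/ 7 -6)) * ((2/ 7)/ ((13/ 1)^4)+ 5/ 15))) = -149345469/ 3398861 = -43.94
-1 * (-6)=6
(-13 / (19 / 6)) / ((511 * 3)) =-26 / 9709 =-0.00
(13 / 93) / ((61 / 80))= 1040 / 5673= 0.18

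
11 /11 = 1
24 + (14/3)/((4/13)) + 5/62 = 3650/93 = 39.25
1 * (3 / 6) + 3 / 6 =1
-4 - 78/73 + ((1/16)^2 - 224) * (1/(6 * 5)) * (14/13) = -3674821/280320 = -13.11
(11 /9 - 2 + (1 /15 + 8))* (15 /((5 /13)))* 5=4264 /3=1421.33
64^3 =262144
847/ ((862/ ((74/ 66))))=2849/ 2586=1.10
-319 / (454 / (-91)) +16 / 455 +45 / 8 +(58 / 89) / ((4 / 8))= 5214208309 / 73538920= 70.90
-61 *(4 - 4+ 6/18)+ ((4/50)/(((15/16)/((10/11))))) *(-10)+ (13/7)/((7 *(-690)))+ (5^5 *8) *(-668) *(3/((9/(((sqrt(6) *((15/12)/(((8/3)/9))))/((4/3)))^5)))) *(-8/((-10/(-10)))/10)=-1570165/74382+ 3411873017384765625 *sqrt(6)/67108864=124534189080.39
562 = 562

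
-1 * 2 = -2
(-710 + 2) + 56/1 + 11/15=-9769/15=-651.27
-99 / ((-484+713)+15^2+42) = -99 / 496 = -0.20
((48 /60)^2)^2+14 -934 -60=-612244 /625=-979.59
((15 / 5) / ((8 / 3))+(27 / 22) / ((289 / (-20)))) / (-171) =-2939 / 483208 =-0.01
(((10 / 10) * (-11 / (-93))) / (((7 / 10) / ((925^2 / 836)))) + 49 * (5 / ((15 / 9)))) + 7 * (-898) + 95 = -145238347 / 24738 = -5871.06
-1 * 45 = -45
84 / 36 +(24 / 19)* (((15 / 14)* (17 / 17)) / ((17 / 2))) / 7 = 111869 / 47481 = 2.36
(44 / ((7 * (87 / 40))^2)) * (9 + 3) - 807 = -99485389 / 123627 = -804.72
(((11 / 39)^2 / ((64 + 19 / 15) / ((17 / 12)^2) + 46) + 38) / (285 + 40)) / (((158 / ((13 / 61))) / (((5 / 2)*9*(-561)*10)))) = -3679066903281 / 184809401764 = -19.91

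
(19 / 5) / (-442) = -19 / 2210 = -0.01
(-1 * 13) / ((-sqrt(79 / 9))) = 4.39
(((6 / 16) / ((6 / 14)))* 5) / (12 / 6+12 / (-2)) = -35 / 32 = -1.09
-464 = -464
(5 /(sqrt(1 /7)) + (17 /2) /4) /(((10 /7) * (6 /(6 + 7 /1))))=1547 /480 + 91 * sqrt(7) /12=23.29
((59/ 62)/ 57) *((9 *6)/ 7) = 531/ 4123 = 0.13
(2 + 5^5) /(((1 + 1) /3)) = 9381 /2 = 4690.50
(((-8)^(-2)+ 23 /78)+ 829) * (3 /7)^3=18629631 /285376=65.28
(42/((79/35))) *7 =10290/79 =130.25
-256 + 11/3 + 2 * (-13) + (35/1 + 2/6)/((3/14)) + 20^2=2579/9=286.56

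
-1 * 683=-683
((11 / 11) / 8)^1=1 / 8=0.12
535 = 535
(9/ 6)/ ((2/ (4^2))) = 12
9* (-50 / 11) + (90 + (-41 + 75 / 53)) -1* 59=-28855 / 583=-49.49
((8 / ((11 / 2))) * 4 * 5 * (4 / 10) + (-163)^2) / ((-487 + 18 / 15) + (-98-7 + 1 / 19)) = -27776765 / 617331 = -44.99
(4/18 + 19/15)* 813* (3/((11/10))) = 36314/11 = 3301.27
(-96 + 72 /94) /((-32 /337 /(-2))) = -2005.87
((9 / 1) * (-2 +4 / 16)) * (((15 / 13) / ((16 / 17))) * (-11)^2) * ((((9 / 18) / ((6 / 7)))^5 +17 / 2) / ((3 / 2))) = -153484628605 / 11501568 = -13344.67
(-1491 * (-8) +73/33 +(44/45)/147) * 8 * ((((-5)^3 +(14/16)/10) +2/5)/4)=-1235309671087/415800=-2970922.73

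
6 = 6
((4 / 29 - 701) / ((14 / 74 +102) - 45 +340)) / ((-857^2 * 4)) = 752025 / 1252041650464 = 0.00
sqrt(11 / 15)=sqrt(165) / 15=0.86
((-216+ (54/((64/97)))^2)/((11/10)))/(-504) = -11.69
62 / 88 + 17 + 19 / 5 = 4731 / 220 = 21.50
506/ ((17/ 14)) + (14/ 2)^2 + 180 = 10977/ 17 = 645.71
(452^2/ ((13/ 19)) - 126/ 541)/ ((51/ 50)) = 292743.06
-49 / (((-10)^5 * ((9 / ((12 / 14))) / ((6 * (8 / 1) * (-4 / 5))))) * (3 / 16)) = -448 / 46875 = -0.01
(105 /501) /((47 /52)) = 1820 /7849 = 0.23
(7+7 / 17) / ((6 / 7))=147 / 17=8.65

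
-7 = -7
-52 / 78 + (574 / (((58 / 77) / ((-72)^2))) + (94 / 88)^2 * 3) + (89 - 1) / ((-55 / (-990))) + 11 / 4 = 665639266265 / 168432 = 3951976.26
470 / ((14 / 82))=19270 / 7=2752.86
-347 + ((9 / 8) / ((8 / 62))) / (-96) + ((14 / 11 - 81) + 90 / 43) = -424.73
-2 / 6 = -1 / 3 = -0.33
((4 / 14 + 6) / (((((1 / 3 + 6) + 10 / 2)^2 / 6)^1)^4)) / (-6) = -1948617 / 390642416696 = -0.00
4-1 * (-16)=20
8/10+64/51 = 524/255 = 2.05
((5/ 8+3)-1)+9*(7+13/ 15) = 2937/ 40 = 73.42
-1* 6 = -6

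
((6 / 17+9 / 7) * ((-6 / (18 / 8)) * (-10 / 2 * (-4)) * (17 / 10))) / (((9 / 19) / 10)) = -197600 / 63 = -3136.51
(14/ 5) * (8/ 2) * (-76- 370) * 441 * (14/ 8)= -19275228/ 5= -3855045.60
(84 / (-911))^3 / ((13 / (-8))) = 4741632 / 9828754403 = 0.00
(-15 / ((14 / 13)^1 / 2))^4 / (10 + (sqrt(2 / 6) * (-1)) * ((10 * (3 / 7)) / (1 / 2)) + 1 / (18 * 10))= 936943605000000 * sqrt(3) / 41179362007 + 468732064612500 / 5882766001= 119087.77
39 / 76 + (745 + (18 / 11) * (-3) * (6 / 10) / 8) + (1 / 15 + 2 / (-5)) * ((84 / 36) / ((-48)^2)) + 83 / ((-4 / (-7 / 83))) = 16184549549 / 21669120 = 746.89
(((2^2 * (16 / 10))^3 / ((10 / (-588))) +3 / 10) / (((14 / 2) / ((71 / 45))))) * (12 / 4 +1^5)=-303993742 / 21875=-13896.86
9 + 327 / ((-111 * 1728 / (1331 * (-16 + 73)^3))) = -995075549 / 2368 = -420217.71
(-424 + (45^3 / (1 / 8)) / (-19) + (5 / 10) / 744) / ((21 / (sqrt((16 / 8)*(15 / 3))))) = -1096739309*sqrt(10) / 593712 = -5841.54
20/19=1.05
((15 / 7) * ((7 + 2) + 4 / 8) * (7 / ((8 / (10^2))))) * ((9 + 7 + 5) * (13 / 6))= 81046.88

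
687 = 687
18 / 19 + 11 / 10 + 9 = 2099 / 190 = 11.05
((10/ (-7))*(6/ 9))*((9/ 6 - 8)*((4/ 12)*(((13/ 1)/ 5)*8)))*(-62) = -167648/ 63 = -2661.08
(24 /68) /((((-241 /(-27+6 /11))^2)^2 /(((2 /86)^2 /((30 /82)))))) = 588011484402 /7762377290447131165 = 0.00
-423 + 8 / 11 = -4645 / 11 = -422.27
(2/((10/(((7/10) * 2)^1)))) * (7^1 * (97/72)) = 4753/1800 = 2.64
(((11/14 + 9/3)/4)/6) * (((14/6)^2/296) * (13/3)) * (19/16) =91637/6137856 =0.01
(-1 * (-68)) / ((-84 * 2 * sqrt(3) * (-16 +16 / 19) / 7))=323 * sqrt(3) / 5184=0.11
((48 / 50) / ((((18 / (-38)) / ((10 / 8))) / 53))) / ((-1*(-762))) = -1007 / 5715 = -0.18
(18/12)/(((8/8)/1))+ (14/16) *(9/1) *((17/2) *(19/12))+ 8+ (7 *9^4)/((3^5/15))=188831/64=2950.48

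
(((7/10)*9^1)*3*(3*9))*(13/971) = 66339/9710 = 6.83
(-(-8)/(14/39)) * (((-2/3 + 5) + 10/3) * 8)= 1366.86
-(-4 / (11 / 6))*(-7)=-168 / 11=-15.27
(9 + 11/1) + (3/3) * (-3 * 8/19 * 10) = 140/19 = 7.37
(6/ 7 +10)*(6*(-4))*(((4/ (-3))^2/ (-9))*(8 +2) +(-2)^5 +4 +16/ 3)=1213568/ 189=6420.99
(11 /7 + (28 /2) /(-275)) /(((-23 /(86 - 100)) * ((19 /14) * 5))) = 81956 /600875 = 0.14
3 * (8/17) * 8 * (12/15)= 768/85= 9.04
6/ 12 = 1/ 2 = 0.50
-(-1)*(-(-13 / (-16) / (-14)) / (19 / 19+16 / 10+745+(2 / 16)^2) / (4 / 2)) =65 / 1674659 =0.00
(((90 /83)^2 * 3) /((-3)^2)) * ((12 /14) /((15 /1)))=1080 /48223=0.02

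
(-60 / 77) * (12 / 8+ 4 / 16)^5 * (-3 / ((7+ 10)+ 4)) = 5145 / 2816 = 1.83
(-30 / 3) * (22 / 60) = -11 / 3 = -3.67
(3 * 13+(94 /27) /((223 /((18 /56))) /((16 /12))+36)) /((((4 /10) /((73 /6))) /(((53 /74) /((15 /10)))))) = 11334486985 /20007972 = 566.50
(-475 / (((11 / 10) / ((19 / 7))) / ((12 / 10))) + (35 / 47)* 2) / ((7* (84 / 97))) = -231.78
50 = 50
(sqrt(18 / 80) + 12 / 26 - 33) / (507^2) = -47 / 371293 + sqrt(10) / 1713660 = -0.00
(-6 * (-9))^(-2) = 1/2916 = 0.00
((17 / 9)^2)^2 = 12.73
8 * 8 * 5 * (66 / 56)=2640 / 7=377.14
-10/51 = -0.20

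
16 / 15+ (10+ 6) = 256 / 15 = 17.07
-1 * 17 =-17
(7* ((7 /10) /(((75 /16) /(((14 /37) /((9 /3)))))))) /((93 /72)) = 43904 /430125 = 0.10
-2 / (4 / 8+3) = -4 / 7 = -0.57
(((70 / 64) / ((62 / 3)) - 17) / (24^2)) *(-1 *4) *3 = 33623 / 95232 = 0.35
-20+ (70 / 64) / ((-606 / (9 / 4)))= -20.00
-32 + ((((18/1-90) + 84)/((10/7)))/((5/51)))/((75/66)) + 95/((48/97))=7061327/30000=235.38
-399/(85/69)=-27531/85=-323.89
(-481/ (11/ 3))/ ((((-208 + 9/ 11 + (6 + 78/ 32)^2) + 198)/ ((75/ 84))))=-2308800/ 1222333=-1.89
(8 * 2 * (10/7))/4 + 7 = 89/7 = 12.71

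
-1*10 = -10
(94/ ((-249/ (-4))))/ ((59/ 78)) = 9776/ 4897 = 2.00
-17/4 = -4.25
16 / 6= 8 / 3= 2.67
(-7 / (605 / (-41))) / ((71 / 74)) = 21238 / 42955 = 0.49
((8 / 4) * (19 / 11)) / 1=38 / 11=3.45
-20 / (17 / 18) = -360 / 17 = -21.18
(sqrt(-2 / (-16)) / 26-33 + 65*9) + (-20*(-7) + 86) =sqrt(2) / 104 + 778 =778.01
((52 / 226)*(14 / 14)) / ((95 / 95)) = 26 / 113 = 0.23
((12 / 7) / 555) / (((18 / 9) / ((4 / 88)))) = 0.00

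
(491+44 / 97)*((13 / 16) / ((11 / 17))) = 10535291 / 17072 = 617.11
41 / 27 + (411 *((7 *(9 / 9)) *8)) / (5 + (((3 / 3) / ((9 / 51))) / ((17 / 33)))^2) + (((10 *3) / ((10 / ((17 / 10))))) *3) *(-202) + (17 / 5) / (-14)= -5493583 / 1890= -2906.66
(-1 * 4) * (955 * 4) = -15280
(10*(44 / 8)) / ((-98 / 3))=-1.68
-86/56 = -43/28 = -1.54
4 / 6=2 / 3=0.67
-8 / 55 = -0.15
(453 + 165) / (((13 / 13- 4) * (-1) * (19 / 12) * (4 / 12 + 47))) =2.75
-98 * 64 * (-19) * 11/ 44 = 29792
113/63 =1.79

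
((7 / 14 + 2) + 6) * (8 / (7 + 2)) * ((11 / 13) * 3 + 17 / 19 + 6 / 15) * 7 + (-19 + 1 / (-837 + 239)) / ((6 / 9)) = 19796137 / 113620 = 174.23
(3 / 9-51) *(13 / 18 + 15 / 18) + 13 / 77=-163505 / 2079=-78.65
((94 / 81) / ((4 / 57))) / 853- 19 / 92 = -396511 / 2118852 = -0.19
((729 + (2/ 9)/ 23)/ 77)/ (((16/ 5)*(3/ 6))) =5.92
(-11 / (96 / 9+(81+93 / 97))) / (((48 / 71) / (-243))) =18408951 / 431264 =42.69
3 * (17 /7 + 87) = 1878 /7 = 268.29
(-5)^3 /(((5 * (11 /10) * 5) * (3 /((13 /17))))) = -650 /561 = -1.16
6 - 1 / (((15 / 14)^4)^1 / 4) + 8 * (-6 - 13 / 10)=-2806414 / 50625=-55.44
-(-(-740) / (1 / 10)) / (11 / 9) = -66600 / 11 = -6054.55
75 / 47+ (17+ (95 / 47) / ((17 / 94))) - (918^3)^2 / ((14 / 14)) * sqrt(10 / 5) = 23788 / 799 - 598488882256079424 * sqrt(2) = -846391094216061887.33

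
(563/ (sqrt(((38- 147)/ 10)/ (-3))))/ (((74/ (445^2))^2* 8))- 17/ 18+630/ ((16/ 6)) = 8471/ 36+22077426051875* sqrt(3270)/ 4775072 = 264388631.70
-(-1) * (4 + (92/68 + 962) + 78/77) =968.37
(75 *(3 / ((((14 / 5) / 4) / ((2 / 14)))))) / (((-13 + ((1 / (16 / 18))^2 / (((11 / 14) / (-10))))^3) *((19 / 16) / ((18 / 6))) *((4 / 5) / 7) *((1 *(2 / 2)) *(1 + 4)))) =-147197952000 / 3039901993079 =-0.05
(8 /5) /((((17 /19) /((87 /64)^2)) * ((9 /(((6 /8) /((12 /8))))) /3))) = 47937 /87040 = 0.55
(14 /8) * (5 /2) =35 /8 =4.38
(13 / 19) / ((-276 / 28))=-0.07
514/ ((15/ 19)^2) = 185554/ 225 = 824.68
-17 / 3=-5.67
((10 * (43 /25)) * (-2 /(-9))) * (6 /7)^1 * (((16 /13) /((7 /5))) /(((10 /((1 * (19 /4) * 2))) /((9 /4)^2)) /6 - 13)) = -8470656 /38131457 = -0.22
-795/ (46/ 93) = -73935/ 46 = -1607.28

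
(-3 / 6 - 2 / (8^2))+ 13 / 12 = 53 / 96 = 0.55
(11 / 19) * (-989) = -572.58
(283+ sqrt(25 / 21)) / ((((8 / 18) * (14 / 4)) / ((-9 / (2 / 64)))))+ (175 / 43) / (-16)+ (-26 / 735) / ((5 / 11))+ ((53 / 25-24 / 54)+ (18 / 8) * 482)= -51511.59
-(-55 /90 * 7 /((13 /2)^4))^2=-379456 /66074188401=-0.00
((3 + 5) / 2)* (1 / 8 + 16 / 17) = 145 / 34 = 4.26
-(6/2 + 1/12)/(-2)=37/24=1.54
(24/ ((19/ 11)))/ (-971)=-264/ 18449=-0.01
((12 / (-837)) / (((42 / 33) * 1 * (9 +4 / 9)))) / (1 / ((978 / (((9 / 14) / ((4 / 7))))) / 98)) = -28688 / 2711415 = -0.01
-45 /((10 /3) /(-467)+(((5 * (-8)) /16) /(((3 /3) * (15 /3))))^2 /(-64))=16139520 /3961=4074.61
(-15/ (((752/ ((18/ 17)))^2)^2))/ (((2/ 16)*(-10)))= 19683/ 417337176884224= 0.00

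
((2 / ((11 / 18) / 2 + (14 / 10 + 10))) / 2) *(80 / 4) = 3600 / 2107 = 1.71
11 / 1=11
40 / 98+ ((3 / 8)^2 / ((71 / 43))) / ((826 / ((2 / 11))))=58983829 / 144503744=0.41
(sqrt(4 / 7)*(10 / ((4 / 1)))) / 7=5*sqrt(7) / 49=0.27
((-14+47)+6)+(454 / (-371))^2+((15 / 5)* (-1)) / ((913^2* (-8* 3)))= 37171275869121 / 917866165832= 40.50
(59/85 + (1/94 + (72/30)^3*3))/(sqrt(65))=8424807*sqrt(65)/12983750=5.23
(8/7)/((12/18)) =12/7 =1.71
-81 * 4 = -324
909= 909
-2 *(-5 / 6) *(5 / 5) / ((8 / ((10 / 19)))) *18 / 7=75 / 266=0.28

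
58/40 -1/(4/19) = -33/10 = -3.30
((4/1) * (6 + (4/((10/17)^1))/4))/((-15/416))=-64064/75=-854.19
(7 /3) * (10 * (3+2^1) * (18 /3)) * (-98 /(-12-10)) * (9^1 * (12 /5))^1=740880 /11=67352.73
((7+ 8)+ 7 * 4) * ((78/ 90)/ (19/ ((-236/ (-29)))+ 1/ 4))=65962/ 4575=14.42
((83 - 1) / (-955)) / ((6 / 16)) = -656 / 2865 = -0.23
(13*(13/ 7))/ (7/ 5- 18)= -845/ 581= -1.45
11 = 11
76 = 76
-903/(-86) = 21/2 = 10.50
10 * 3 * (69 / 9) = 230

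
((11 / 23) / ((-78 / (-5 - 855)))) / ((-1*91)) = -0.06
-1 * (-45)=45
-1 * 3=-3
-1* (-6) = 6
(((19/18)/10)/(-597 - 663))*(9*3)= -19/8400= -0.00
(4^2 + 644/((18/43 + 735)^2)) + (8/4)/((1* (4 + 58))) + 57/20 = 11707903676923/620008759980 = 18.88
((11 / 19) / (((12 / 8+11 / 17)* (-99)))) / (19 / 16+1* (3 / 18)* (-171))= 0.00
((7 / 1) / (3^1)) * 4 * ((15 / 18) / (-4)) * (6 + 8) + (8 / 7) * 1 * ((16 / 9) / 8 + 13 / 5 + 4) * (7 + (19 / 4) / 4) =2563 / 70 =36.61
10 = 10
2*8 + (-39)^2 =1537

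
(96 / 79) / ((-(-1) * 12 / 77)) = 616 / 79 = 7.80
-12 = -12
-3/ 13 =-0.23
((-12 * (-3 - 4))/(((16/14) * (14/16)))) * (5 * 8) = 3360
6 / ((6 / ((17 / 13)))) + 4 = 69 / 13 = 5.31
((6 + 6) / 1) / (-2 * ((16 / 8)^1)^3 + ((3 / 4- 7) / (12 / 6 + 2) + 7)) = -192 / 169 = -1.14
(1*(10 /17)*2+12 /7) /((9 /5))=1720 /1071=1.61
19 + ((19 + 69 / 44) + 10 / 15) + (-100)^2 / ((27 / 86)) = 37887799 / 1188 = 31892.09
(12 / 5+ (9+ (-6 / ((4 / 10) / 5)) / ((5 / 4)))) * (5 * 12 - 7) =-12879 / 5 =-2575.80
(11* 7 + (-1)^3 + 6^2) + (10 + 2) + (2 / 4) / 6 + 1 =1501 / 12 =125.08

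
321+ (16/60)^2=72241/225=321.07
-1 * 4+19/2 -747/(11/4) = -5855/22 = -266.14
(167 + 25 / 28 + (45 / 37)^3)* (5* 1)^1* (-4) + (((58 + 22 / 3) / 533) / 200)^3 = -614963907528897751951421 / 181200176538278625000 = -3393.84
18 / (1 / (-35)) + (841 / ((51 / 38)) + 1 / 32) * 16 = 958447 / 102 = 9396.54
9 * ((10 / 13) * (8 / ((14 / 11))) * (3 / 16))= 1485 / 182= 8.16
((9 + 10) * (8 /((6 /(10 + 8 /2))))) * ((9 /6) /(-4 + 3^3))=532 /23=23.13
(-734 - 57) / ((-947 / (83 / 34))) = 65653 / 32198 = 2.04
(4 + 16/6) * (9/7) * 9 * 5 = 2700/7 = 385.71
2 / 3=0.67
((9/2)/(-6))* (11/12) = -11/16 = -0.69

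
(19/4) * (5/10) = 19/8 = 2.38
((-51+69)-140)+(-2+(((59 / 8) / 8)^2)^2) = -2068257423 / 16777216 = -123.28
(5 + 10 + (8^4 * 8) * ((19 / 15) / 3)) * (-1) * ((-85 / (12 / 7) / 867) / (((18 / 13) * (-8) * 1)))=-56717297 / 793152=-71.51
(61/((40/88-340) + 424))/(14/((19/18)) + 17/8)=101992/2172931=0.05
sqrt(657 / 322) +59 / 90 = 59 / 90 +3 * sqrt(23506) / 322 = 2.08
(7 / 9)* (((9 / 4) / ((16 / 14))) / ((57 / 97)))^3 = 6573983619 / 224755712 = 29.25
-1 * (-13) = 13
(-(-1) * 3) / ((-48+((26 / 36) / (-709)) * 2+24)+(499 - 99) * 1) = 19143 / 2399243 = 0.01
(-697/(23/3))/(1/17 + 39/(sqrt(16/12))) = 142188/30330169 - 47135322 * sqrt(3)/30330169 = -2.69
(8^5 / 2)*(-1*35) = -573440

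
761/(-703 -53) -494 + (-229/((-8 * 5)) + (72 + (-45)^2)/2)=4227691/7560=559.22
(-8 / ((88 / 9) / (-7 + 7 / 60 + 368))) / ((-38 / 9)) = 585009 / 8360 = 69.98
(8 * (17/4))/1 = 34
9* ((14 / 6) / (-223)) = -21 / 223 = -0.09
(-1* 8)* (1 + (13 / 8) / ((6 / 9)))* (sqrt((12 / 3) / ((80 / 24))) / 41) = -11* sqrt(30) / 82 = -0.73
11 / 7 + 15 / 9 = 68 / 21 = 3.24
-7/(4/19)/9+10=227/36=6.31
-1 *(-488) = 488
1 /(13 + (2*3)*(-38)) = -1 /215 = -0.00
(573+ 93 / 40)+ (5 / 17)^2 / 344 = 71495669 / 124270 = 575.33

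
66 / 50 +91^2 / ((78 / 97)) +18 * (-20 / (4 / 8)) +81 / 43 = 61799839 / 6450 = 9581.37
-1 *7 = -7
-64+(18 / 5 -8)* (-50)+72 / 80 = 156.90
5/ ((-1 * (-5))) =1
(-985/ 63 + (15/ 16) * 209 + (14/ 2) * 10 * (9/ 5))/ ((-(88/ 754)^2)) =-43882755137/ 1951488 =-22486.82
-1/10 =-0.10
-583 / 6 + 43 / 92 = -26689 / 276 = -96.70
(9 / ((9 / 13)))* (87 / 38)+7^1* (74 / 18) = 20021 / 342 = 58.54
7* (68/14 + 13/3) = 193/3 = 64.33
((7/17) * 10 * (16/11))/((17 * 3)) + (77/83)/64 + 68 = 3451600781/50660544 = 68.13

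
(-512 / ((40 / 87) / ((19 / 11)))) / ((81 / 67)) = -2362688 / 1485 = -1591.04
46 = 46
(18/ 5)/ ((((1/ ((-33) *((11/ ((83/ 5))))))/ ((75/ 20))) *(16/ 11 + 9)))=-107811/ 3818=-28.24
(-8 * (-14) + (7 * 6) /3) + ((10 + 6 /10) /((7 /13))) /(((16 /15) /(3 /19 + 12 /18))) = 300511 /2128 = 141.22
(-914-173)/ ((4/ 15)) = -16305/ 4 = -4076.25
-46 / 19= -2.42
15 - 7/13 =188/13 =14.46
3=3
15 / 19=0.79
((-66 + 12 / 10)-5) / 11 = -349 / 55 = -6.35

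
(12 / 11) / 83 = 12 / 913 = 0.01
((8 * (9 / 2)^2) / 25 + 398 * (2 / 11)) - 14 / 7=21132 / 275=76.84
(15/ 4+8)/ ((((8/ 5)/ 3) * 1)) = 705/ 32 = 22.03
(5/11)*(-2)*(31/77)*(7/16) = -155/968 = -0.16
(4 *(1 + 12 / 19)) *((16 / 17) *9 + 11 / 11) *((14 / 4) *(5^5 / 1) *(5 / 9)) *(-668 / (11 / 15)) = -342109895.39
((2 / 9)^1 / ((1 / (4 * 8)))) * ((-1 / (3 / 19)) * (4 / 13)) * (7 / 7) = -4864 / 351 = -13.86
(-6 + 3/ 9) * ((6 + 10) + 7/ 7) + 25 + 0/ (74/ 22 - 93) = -214/ 3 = -71.33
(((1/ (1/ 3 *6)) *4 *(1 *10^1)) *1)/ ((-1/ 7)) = -140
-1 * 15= -15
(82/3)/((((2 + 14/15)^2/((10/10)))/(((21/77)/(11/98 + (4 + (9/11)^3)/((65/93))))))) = 29381625/224474828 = 0.13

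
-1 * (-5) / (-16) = -5 / 16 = -0.31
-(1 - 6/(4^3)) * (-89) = 2581/32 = 80.66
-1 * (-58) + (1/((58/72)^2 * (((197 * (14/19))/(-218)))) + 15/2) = 63.19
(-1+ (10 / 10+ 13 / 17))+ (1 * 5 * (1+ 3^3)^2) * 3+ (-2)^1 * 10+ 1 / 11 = 2195540 / 187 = 11740.86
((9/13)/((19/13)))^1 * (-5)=-45/19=-2.37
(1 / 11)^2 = 1 / 121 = 0.01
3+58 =61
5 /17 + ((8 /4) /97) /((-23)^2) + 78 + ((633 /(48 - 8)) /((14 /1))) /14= 536005653273 /6838996640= 78.37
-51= -51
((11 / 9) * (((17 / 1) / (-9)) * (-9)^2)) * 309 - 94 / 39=-2253631 / 39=-57785.41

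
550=550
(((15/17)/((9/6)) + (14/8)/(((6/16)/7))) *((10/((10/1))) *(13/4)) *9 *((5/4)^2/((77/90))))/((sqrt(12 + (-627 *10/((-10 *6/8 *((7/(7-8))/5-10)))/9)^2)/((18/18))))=4829625 *sqrt(14287)/2877182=200.64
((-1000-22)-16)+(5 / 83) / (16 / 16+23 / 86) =-9390356 / 9047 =-1037.95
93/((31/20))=60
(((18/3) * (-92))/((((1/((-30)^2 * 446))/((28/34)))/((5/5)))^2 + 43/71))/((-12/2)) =206279933973120000/1357935878900519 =151.91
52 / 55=0.95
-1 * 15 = -15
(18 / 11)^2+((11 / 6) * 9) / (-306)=64765 / 24684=2.62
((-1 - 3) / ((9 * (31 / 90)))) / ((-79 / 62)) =80 / 79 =1.01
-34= -34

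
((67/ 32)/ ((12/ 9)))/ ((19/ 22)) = 2211/ 1216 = 1.82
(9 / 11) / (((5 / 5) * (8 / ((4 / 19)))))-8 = -3335 / 418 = -7.98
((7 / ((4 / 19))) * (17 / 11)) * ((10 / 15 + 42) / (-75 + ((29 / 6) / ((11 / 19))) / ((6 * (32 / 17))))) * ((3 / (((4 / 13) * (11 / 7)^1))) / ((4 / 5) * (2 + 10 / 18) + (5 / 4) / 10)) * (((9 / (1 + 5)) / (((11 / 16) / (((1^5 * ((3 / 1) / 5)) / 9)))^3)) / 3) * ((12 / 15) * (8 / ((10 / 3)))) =-497077771567104 / 6725222314683125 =-0.07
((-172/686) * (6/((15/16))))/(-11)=2752/18865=0.15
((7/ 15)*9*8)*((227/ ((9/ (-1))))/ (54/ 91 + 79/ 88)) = -101797696/ 179115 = -568.34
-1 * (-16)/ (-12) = -4/ 3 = -1.33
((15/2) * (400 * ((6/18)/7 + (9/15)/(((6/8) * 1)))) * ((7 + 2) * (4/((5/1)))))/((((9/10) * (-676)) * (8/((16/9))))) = -71200/10647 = -6.69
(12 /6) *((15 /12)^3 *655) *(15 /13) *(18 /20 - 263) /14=-643783125 /11648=-55269.84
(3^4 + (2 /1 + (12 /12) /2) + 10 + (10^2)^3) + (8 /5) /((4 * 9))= 90008419 /90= 1000093.54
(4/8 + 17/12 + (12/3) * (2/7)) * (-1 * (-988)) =63479/21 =3022.81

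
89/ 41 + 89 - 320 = -9382/ 41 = -228.83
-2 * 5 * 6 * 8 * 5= -2400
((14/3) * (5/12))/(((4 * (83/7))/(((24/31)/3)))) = 245/23157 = 0.01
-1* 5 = -5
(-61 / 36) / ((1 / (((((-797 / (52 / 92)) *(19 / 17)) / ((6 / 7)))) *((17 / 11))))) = 148719403 / 30888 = 4814.80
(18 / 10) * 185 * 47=15651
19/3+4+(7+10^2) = 352/3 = 117.33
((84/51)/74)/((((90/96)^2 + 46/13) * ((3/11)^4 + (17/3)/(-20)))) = -40929208320/2256592812373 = -0.02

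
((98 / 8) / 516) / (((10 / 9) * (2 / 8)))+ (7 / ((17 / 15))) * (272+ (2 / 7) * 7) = 49486899 / 29240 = 1692.44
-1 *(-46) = 46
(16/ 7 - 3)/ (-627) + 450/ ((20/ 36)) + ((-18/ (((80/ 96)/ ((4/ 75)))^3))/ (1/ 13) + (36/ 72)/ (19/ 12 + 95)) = 22290887957347/ 27521484375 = 809.94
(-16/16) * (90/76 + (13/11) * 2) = -1483/418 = -3.55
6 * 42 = 252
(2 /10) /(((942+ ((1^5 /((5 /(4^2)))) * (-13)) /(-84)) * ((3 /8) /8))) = 224 /49481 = 0.00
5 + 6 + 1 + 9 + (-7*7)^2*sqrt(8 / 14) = 21 + 686*sqrt(7) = 1835.99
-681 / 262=-2.60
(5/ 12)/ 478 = 5/ 5736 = 0.00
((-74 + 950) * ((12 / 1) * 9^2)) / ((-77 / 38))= -32355936 / 77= -420206.96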